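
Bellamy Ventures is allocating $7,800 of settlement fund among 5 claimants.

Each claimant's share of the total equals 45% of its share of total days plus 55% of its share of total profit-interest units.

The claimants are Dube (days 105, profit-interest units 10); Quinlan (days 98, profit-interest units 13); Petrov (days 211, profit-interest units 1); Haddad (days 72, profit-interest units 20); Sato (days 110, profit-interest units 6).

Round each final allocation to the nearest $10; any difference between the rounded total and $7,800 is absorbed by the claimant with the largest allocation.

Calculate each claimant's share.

Days total 596; profit-interest units total 50.
Combined weights (45% days + 55% profit-interest units): Dube 0.1893; Quinlan 0.2170; Petrov 0.1703; Haddad 0.2744; Sato 0.1491.
Proportional shares: Dube 1,476.37; Quinlan 1,692.55; Petrov 1,328.43; Haddad 2,140.03; Sato 1,162.62.
Rounded to nearest $10: Dube $1,480; Quinlan $1,690; Petrov $1,330; Haddad $2,140; Sato $1,160. Sum = $7,800.
No rounding difference to absorb.

Dube: $1,480; Quinlan: $1,690; Petrov: $1,330; Haddad: $2,140; Sato: $1,160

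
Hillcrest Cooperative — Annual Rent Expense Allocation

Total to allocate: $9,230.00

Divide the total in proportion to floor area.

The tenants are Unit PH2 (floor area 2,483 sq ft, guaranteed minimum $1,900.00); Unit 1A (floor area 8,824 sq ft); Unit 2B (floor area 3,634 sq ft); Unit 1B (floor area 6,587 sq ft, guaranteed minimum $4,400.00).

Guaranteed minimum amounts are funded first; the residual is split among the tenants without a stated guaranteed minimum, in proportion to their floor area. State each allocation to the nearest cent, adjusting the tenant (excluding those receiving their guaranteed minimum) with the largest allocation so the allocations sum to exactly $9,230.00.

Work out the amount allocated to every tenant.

Minimums first: Unit PH2 $1,900.00; Unit 1B $4,400.00. Remaining pool $2,930.00.
Remaining pool split over remaining floor area 12,458: Unit 1A 2,075.3187 → $2,075.32; Unit 2B 854.6813 → $854.68.

Unit PH2: $1,900.00; Unit 1A: $2,075.32; Unit 2B: $854.68; Unit 1B: $4,400.00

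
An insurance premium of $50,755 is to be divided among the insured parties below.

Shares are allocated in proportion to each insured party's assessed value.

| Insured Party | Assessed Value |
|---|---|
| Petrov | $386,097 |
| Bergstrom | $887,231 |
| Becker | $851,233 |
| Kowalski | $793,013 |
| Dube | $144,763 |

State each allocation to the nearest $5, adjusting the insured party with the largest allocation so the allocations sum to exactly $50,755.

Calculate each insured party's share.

Assessed value total: 3,062,337.
Raw shares: Petrov 386,097/3,062,337 × $50,755 = 6,399.15; Bergstrom 887,231/3,062,337 × $50,755 = 14,704.92; Becker 851,233/3,062,337 × $50,755 = 14,108.29; Kowalski 793,013/3,062,337 × $50,755 = 13,143.35; Dube 144,763/3,062,337 × $50,755 = 2,399.29.
At nearest $5: Petrov $6,400; Bergstrom $14,705; Becker $14,110; Kowalski $13,145; Dube $2,400. Sum = $50,760.
Difference $50,755 − $50,760 = −$5 applied to largest allocation (Bergstrom): Bergstrom becomes $14,700.

Petrov: $6,400; Bergstrom: $14,700; Becker: $14,110; Kowalski: $13,145; Dube: $2,400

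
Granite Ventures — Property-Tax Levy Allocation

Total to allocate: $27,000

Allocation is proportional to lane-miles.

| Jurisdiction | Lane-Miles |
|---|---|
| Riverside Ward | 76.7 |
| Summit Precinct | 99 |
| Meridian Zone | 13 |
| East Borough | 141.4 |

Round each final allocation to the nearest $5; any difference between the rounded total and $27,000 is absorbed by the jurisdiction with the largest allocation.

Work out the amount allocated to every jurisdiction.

Combined lane-miles = 330.1.
Raw shares: Riverside Ward 76.7/330.1 × $27,000 = 6,273.55; Summit Precinct 99/330.1 × $27,000 = 8,097.55; Meridian Zone 13/330.1 × $27,000 = 1,063.31; East Borough 141.4/330.1 × $27,000 = 11,565.59.
At nearest $5: Riverside Ward $6,275; Summit Precinct $8,100; Meridian Zone $1,065; East Borough $11,565. Sum = $27,005.
Difference $27,000 − $27,005 = −$5 applied to largest allocation (East Borough): East Borough becomes $11,560.

Riverside Ward: $6,275 · Summit Precinct: $8,100 · Meridian Zone: $1,065 · East Borough: $11,560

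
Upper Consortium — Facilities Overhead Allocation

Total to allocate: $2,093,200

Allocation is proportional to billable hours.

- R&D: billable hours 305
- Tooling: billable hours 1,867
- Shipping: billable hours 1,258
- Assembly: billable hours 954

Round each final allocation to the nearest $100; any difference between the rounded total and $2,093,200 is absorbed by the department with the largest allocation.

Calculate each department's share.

R&D: $145,600 · Tooling: $891,500 · Shipping: $600,600 · Assembly: $455,500

Total billable hours = 4,384.
Raw shares: R&D 305/4,384 × $2,093,200 = 145,626.37; Tooling 1,867/4,384 × $2,093,200 = 891,424.36; Shipping 1,258/4,384 × $2,093,200 = 600,649.09; Assembly 954/4,384 × $2,093,200 = 455,500.18.
At nearest $100: R&D $145,600; Tooling $891,400; Shipping $600,600; Assembly $455,500. Sum = $2,093,100.
Difference $2,093,200 − $2,093,100 = +$100 applied to largest allocation (Tooling): Tooling becomes $891,500.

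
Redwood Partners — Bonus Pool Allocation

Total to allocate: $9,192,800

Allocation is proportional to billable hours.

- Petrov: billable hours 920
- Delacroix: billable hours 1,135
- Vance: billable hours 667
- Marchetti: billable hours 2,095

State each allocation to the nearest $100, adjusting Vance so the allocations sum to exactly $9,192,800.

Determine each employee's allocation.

Billable hours total: 4,817.
Pro-rata amounts: Petrov 920/4,817 × $9,192,800 = 1,755,735.10; Delacroix 1,135/4,817 × $9,192,800 = 2,166,042.77; Vance 667/4,817 × $9,192,800 = 1,272,907.95; Marchetti 2,095/4,817 × $9,192,800 = 3,998,114.18.
After rounding ($100): Petrov $1,755,700; Delacroix $2,166,000; Vance $1,272,900; Marchetti $3,998,100. Sum = $9,192,700.
Difference $9,192,800 − $9,192,700 = +$100 applied to Vance: Vance becomes $1,273,000.

Petrov: $1,755,700; Delacroix: $2,166,000; Vance: $1,273,000; Marchetti: $3,998,100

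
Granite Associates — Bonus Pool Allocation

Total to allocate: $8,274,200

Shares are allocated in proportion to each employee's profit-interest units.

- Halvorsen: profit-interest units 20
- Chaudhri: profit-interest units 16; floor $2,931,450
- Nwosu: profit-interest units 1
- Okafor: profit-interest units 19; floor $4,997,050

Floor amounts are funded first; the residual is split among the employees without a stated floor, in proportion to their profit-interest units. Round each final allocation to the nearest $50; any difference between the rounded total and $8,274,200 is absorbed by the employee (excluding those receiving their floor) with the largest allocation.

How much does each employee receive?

Halvorsen: $329,250; Chaudhri: $2,931,450; Nwosu: $16,450; Okafor: $4,997,050

Guaranteed amounts: Chaudhri $2,931,450; Okafor $4,997,050. Balance $345,700.
Balance split over remaining profit-interest units 21: Halvorsen 329,238.10 → $329,250; Nwosu 16,461.90 → $16,450.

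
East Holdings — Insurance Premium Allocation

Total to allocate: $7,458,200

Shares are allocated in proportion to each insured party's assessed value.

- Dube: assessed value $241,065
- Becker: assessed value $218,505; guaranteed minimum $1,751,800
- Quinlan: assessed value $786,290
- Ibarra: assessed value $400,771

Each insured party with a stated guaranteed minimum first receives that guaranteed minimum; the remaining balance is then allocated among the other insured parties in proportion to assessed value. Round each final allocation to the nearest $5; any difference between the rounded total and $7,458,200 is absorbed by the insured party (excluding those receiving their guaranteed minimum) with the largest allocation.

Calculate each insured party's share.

Fund the minimums — Becker $1,751,800. Residual $5,706,400.
Residual split over remaining assessed value 1,428,126: Dube 963,229.66 → $963,230; Quinlan 3,141,799.29 → $3,141,800; Ibarra 1,601,371.05 → $1,601,370.

Dube: $963,230; Becker: $1,751,800; Quinlan: $3,141,800; Ibarra: $1,601,370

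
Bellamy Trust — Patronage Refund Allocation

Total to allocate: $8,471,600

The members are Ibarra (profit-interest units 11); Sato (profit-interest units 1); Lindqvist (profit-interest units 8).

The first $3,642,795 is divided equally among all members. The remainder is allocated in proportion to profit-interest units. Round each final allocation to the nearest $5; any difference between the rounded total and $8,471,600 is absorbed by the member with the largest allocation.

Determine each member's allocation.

First tranche $3,642,795 split equally: $1,214,265 each.
Remainder $4,828,805 by profit-interest units (total 20): Ibarra 2,655,842.75 → $2,655,845; Sato 241,440.25 → $241,440; Lindqvist 1,931,522.00 → $1,931,520.
Totals: Ibarra $1,214,265 + $2,655,845 = $3,870,110; Sato $1,214,265 + $241,440 = $1,455,705; Lindqvist $1,214,265 + $1,931,520 = $3,145,785.

Ibarra: $3,870,110; Sato: $1,455,705; Lindqvist: $3,145,785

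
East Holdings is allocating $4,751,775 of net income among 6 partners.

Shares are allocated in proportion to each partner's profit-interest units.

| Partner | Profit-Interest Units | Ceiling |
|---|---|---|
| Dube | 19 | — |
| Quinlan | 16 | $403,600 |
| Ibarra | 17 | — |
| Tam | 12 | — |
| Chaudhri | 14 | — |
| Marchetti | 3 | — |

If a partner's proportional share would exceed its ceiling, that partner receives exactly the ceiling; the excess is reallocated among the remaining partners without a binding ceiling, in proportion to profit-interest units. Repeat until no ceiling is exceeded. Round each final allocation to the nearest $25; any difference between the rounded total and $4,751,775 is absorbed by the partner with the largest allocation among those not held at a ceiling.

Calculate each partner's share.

Total profit-interest units = 81.
Unconstrained shares: Dube 1,114,613.89; Quinlan 938,622.22; Ibarra 997,286.11; Tam 703,966.67; Chaudhri 821,294.44; Marchetti 175,991.67.
Capped: Quinlan ($403,600); residual $4,348,175 reallocated over remaining profit-interest units 65.
Remaining shares: Dube 1,271,005.00 → $1,271,000; Ibarra 1,137,215.00 → $1,137,225; Tam 802,740.00 → $802,750; Chaudhri 936,530.00 → $936,525; Marchetti 200,685.00 → $200,675.

Dube: $1,271,000 · Quinlan: $403,600 · Ibarra: $1,137,225 · Tam: $802,750 · Chaudhri: $936,525 · Marchetti: $200,675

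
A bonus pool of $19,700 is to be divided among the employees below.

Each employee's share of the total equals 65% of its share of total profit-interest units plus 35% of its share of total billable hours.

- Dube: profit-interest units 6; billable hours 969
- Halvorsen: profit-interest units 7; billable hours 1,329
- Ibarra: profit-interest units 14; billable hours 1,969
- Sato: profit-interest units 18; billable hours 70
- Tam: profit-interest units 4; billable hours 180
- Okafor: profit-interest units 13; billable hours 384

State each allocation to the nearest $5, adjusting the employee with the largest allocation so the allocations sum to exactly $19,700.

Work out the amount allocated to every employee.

Profit-interest units total 62; billable hours total 4,901.
Blended shares (65% profit-interest units + 35% billable hours): Dube 0.1321; Halvorsen 0.1683; Ibarra 0.2874; Sato 0.1937; Tam 0.0548; Okafor 0.1637.
Raw shares: Dube 2,602.44; Halvorsen 3,315.44; Ibarra 5,661.55; Sato 3,816.06; Tam 1,079.36; Okafor 3,225.15.
Rounded to nearest $5: Dube $2,600; Halvorsen $3,315; Ibarra $5,660; Sato $3,815; Tam $1,080; Okafor $3,225. Sum = $19,695.
Difference $19,700 − $19,695 = +$5 applied to largest allocation (Ibarra): Ibarra becomes $5,665.

Dube: $2,600 · Halvorsen: $3,315 · Ibarra: $5,665 · Sato: $3,815 · Tam: $1,080 · Okafor: $3,225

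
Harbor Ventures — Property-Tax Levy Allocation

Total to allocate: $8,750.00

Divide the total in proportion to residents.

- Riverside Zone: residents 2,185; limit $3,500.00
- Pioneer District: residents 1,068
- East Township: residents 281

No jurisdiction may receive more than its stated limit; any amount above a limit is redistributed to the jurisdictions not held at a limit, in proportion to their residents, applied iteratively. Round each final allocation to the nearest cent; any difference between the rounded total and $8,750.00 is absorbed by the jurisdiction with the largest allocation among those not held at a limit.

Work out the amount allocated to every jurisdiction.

Combined residents = 3,534.
Pro-rata shares before constraints: Riverside Zone 5,409.9462; Pioneer District 2,644.3124; East Township 695.7414.
Held at cap: Riverside Zone ($3,500.00); remaining pool $5,250.00 reallocated over remaining residents 1,349.
Shares after redistribution: Pioneer District 4,156.4122 → $4,156.41; East Township 1,093.5878 → $1,093.59.

Riverside Zone: $3,500.00 | Pioneer District: $4,156.41 | East Township: $1,093.59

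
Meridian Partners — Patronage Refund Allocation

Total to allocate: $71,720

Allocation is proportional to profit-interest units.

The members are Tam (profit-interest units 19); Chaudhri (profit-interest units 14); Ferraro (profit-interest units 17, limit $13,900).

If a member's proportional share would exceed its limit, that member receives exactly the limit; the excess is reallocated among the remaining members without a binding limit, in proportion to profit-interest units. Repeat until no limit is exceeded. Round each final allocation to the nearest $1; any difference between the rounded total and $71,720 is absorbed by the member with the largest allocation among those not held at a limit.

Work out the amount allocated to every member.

Tam: $33,290 | Chaudhri: $24,530 | Ferraro: $13,900

Profit-interest units total: 50.
Pro-rata shares before constraints: Tam 27,253.60; Chaudhri 20,081.60; Ferraro 24,384.80.
Capped: Ferraro ($13,900); balance $57,820 reallocated over remaining profit-interest units 33.
Redistributed shares: Tam 33,290.30 → $33,290; Chaudhri 24,529.70 → $24,530.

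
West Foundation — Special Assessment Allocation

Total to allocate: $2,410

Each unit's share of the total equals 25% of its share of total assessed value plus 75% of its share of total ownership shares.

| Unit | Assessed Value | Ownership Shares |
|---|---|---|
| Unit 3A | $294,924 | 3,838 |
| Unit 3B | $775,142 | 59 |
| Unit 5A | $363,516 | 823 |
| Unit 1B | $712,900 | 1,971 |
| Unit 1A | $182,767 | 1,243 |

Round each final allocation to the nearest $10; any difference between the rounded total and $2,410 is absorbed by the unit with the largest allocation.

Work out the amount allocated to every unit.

Unit 3A: $960; Unit 3B: $210; Unit 5A: $280; Unit 1B: $630; Unit 1A: $330

Totals — assessed value 2,329,249, ownership shares 7,934.
Composite weights (25% assessed value + 75% ownership shares): Unit 3A 0.3945; Unit 3B 0.0888; Unit 5A 0.1168; Unit 1B 0.2628; Unit 1A 0.1371.
Pro-rata amounts: Unit 3A 950.65; Unit 3B 213.94; Unit 5A 281.52; Unit 1B 633.43; Unit 1A 330.45.
Rounded to nearest $10: Unit 3A $950; Unit 3B $210; Unit 5A $280; Unit 1B $630; Unit 1A $330. Sum = $2,400.
Difference $2,410 − $2,400 = +$10 applied to largest allocation (Unit 3A): Unit 3A becomes $960.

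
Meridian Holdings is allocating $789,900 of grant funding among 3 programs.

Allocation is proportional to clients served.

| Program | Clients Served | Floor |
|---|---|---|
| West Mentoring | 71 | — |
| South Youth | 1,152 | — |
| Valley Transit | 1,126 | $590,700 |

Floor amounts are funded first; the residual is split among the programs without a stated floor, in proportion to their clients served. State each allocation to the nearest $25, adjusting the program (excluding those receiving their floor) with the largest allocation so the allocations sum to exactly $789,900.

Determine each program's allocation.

Minimums first: Valley Transit $590,700. Balance $199,200.
Balance split over remaining clients served 1,223: West Mentoring 11,564.35 → $11,575; South Youth 187,635.65 → $187,625.

West Mentoring: $11,575 | South Youth: $187,625 | Valley Transit: $590,700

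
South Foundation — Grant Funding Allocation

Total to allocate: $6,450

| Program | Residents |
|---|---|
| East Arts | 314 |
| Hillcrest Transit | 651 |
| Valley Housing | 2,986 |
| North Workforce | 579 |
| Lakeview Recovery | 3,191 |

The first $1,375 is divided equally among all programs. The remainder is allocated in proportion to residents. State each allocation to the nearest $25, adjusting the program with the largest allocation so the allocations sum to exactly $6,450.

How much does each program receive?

East Arts: $475 | Hillcrest Transit: $700 | Valley Housing: $2,250 | North Workforce: $650 | Lakeview Recovery: $2,375

First tranche $1,375 split equally: $275 each.
Remainder $5,075 by residents (total 7,721): East Arts 206.39 → $200; Hillcrest Transit 427.90 → $425; Valley Housing 1,962.69 → $1,975; North Workforce 380.58 → $375; Lakeview Recovery 2,097.44 → $2,100.
Totals: East Arts $275 + $200 = $475; Hillcrest Transit $275 + $425 = $700; Valley Housing $275 + $1,975 = $2,250; North Workforce $275 + $375 = $650; Lakeview Recovery $275 + $2,100 = $2,375.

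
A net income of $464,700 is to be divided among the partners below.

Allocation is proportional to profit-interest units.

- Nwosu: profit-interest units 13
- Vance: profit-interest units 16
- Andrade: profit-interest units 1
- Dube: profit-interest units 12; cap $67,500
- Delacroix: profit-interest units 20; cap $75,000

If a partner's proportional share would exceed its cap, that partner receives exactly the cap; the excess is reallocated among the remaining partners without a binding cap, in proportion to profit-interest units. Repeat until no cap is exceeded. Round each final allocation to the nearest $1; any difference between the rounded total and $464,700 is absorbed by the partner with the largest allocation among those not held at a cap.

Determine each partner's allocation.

Nwosu: $139,620 · Vance: $171,840 · Andrade: $10,740 · Dube: $67,500 · Delacroix: $75,000

Combined profit-interest units = 62.
Pro-rata shares before constraints: Nwosu 97,437.10; Vance 119,922.58; Andrade 7,495.16; Dube 89,941.94; Delacroix 149,903.23.
Capped: Dube ($67,500), Delacroix ($75,000); balance $322,200 reallocated over remaining profit-interest units 30.
Shares after redistribution: Nwosu 139,620.00 → $139,620; Vance 171,840.00 → $171,840; Andrade 10,740.00 → $10,740.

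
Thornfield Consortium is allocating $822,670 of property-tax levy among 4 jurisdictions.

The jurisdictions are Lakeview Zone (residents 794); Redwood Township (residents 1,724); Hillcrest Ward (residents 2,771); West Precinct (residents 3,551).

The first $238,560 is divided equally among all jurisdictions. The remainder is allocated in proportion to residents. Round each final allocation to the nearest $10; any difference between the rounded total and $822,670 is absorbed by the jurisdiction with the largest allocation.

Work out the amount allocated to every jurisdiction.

First tranche $238,560 split equally: $59,640 each.
Remainder $584,110 by residents (total 8,840): Lakeview Zone 52,464.18 → $52,460; Redwood Township 113,914.67 → $113,910; Hillcrest Ward 183,096.02 → $183,100; West Precinct 234,635.14 → $234,640.
Totals: Lakeview Zone $59,640 + $52,460 = $112,100; Redwood Township $59,640 + $113,910 = $173,550; Hillcrest Ward $59,640 + $183,100 = $242,740; West Precinct $59,640 + $234,640 = $294,280.

Lakeview Zone: $112,100; Redwood Township: $173,550; Hillcrest Ward: $242,740; West Precinct: $294,280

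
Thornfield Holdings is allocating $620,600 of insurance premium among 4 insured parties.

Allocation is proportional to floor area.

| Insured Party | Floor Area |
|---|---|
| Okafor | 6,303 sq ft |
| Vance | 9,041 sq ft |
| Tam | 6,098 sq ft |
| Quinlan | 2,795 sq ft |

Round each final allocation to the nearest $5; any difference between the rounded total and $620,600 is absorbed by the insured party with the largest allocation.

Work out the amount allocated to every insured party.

Sum of floor area: 24,237.
Unrounded shares: Okafor 6,303/24,237 × $620,600 = 161,391.34; Vance 9,041/24,237 × $620,600 = 231,499.14; Tam 6,098/24,237 × $620,600 = 156,142.21; Quinlan 2,795/24,237 × $620,600 = 71,567.31.
Rounded to nearest $5: Okafor $161,390; Vance $231,500; Tam $156,140; Quinlan $71,565. Sum = $620,595.
Difference $620,600 − $620,595 = +$5 applied to largest allocation (Vance): Vance becomes $231,505.

Okafor: $161,390 | Vance: $231,505 | Tam: $156,140 | Quinlan: $71,565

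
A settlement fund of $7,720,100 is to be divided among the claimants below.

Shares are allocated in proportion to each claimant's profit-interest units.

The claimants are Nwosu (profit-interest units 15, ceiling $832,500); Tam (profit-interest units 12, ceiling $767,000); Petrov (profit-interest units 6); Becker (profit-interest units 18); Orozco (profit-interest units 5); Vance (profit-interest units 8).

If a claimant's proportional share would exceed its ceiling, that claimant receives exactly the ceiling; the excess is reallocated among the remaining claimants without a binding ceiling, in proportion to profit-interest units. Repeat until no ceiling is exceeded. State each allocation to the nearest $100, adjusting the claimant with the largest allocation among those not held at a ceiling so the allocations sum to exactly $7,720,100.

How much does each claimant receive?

Nwosu: $832,500 · Tam: $767,000 · Petrov: $992,500 · Becker: $2,977,600 · Orozco: $827,100 · Vance: $1,323,400

Total profit-interest units = 64.
Unconstrained shares: Nwosu 1,809,398.44; Tam 1,447,518.75; Petrov 723,759.38; Becker 2,171,278.12; Orozco 603,132.81; Vance 965,012.50.
Capped: Nwosu ($832,500), Tam ($767,000); residual $6,120,600 reallocated over remaining profit-interest units 37.
Remaining shares: Petrov 992,529.73 → $992,500; Becker 2,977,589.19 → $2,977,600; Orozco 827,108.11 → $827,100; Vance 1,323,372.97 → $1,323,400.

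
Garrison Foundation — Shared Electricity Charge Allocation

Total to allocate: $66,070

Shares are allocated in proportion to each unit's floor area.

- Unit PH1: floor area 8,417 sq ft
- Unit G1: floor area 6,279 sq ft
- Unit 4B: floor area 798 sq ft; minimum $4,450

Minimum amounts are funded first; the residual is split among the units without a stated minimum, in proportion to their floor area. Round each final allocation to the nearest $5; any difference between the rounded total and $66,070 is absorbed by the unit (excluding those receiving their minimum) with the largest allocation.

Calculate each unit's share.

Unit PH1: $35,290; Unit G1: $26,330; Unit 4B: $4,450

Minimums first: Unit 4B $4,450. Remaining pool $61,620.
Remaining pool split over remaining floor area 14,696: Unit PH1 35,292.29 → $35,290; Unit G1 26,327.71 → $26,330.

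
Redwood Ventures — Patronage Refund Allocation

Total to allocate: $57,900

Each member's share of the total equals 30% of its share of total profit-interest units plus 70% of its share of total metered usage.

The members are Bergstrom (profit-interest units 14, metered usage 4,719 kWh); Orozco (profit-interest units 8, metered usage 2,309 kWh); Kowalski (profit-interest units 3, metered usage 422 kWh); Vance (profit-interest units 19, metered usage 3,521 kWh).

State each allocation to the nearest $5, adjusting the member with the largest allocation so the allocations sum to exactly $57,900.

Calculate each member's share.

Bergstrom: $22,955; Orozco: $11,690; Kowalski: $2,745; Vance: $20,510

Totals — profit-interest units 44, metered usage 10,971.
Blended shares (30% profit-interest units + 70% metered usage): Bergstrom 0.3965; Orozco 0.2019; Kowalski 0.0474; Vance 0.3542.
Raw shares: Bergstrom 22,960.15; Orozco 11,688.29; Kowalski 2,743.31; Vance 20,508.26.
At nearest $5: Bergstrom $22,960; Orozco $11,690; Kowalski $2,745; Vance $20,510. Sum = $57,905.
Difference $57,900 − $57,905 = −$5 applied to largest allocation (Bergstrom): Bergstrom becomes $22,955.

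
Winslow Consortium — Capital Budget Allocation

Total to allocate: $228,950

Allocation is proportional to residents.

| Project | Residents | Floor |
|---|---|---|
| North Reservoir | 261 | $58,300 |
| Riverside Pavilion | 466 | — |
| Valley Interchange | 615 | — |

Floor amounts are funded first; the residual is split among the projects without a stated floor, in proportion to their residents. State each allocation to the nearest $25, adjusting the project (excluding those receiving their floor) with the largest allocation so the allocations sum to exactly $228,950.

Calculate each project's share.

North Reservoir: $58,300 | Riverside Pavilion: $73,575 | Valley Interchange: $97,075

Minimums first: North Reservoir $58,300. Balance $170,650.
Balance split over remaining residents 1,081: Riverside Pavilion 73,564.20 → $73,575; Valley Interchange 97,085.80 → $97,075.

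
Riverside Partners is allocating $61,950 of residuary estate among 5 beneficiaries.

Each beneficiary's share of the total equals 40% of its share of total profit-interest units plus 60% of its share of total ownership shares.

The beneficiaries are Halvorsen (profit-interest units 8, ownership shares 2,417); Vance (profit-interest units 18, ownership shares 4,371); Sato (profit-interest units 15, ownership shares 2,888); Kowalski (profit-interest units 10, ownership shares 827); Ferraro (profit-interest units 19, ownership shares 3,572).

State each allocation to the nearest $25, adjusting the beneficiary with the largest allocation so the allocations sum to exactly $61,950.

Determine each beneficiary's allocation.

Profit-interest units total 70; ownership shares total 14,075.
Combined weights (40% profit-interest units + 60% ownership shares): Halvorsen 0.1487; Vance 0.2892; Sato 0.2088; Kowalski 0.0924; Ferraro 0.2608.
Raw shares: Halvorsen 9,214.94; Vance 17,915.17; Sato 12,936.78; Kowalski 5,723.99; Ferraro 16,159.13.
At nearest $25: Halvorsen $9,225; Vance $17,925; Sato $12,925; Kowalski $5,725; Ferraro $16,150. Sum = $61,950.
No rounding difference to absorb.

Halvorsen: $9,225; Vance: $17,925; Sato: $12,925; Kowalski: $5,725; Ferraro: $16,150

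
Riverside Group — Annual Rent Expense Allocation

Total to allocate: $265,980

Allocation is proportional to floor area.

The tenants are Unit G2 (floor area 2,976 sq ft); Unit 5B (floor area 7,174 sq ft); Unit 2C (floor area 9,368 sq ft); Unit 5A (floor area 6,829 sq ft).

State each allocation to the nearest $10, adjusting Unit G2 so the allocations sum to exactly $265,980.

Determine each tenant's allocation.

Unit G2: $30,050 · Unit 5B: $72,420 · Unit 2C: $94,570 · Unit 5A: $68,940

Combined floor area = 26,347.
Proportional shares: Unit G2 2,976/26,347 × $265,980 = 30,043.51; Unit 5B 7,174/26,347 × $265,980 = 72,423.45; Unit 2C 9,368/26,347 × $265,980 = 94,572.46; Unit 5A 6,829/26,347 × $265,980 = 68,940.58.
At nearest $10: Unit G2 $30,040; Unit 5B $72,420; Unit 2C $94,570; Unit 5A $68,940. Sum = $265,970.
Difference $265,980 − $265,970 = +$10 applied to Unit G2: Unit G2 becomes $30,050.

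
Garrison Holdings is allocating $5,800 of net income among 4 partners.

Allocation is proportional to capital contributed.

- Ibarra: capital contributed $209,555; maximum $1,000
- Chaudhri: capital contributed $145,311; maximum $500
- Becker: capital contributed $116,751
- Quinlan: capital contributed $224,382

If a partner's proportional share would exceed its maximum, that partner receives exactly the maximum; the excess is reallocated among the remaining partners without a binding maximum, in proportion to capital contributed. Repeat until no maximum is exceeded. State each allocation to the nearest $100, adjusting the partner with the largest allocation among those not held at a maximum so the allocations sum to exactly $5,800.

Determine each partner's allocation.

Combined capital contributed = 695,999.
Unconstrained shares: Ibarra 1,746.29; Chaudhri 1,210.93; Becker 972.93; Quinlan 1,869.85.
Held at cap: Ibarra ($1,000), Chaudhri ($500); balance $4,300 reallocated over remaining capital contributed 341,133.
Remaining shares: Becker 1,471.65 → $1,500; Quinlan 2,828.35 → $2,800.

Ibarra: $1,000 | Chaudhri: $500 | Becker: $1,500 | Quinlan: $2,800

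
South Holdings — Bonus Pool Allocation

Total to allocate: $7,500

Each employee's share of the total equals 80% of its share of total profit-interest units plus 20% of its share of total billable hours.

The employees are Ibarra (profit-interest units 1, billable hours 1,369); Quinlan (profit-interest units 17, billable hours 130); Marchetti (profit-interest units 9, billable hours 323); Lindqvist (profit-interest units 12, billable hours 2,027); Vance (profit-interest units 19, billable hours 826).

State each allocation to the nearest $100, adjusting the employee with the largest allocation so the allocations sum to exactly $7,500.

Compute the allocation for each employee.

Ibarra: $500; Quinlan: $1,800; Marchetti: $1,000; Lindqvist: $1,900; Vance: $2,300

Profit-interest units total 58; billable hours total 4,675.
Combined weights (80% profit-interest units + 20% billable hours): Ibarra 0.0724; Quinlan 0.2400; Marchetti 0.1380; Lindqvist 0.2522; Vance 0.2974.
Pro-rata amounts: Ibarra 542.70; Quinlan 1,800.33; Marchetti 1,034.67; Lindqvist 1,891.75; Vance 2,230.54.
After rounding ($100): Ibarra $500; Quinlan $1,800; Marchetti $1,000; Lindqvist $1,900; Vance $2,200. Sum = $7,400.
Difference $7,500 − $7,400 = +$100 applied to largest allocation (Vance): Vance becomes $2,300.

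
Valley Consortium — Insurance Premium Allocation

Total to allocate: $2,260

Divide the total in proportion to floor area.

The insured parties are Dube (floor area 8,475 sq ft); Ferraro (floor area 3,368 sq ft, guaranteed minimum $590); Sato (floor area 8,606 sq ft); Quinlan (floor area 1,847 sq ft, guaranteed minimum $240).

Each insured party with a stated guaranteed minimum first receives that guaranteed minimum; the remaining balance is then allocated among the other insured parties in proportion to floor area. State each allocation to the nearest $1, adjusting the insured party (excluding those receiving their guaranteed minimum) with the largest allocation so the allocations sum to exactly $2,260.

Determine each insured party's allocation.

Minimums first: Ferraro $590; Quinlan $240. Remaining pool $1,430.
Remaining pool split over remaining floor area 17,081: Dube 709.52 → $710; Sato 720.48 → $720.

Dube: $710 | Ferraro: $590 | Sato: $720 | Quinlan: $240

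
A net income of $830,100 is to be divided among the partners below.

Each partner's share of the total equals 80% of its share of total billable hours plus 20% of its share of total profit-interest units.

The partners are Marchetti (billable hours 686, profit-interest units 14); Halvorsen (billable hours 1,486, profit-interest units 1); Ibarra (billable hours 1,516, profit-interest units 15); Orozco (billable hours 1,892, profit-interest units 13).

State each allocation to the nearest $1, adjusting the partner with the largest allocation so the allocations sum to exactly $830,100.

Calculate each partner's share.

Billable hours total 5,580; profit-interest units total 43.
Composite weights (80% billable hours + 20% profit-interest units): Marchetti 0.1635; Halvorsen 0.2177; Ibarra 0.2871; Orozco 0.3317.
Unrounded shares: Marchetti 135,694.40; Halvorsen 180,710.91; Ibarra 238,334.25; Orozco 275,360.44.
At nearest $1: Marchetti $135,694; Halvorsen $180,711; Ibarra $238,334; Orozco $275,360. Sum = $830,099.
Difference $830,100 − $830,099 = +$1 applied to largest allocation (Orozco): Orozco becomes $275,361.

Marchetti: $135,694 · Halvorsen: $180,711 · Ibarra: $238,334 · Orozco: $275,361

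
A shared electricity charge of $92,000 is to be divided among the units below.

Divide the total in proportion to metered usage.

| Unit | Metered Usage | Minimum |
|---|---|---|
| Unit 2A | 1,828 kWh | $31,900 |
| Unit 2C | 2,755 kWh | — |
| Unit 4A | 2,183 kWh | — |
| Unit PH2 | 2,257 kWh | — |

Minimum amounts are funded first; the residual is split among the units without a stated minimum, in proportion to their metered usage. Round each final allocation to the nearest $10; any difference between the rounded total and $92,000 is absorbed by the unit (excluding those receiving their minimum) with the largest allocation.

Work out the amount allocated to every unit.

Guaranteed amounts: Unit 2A $31,900. Residual $60,100.
Residual split over remaining metered usage 7,195: Unit 2C 23,012.58 → $23,010; Unit 4A 18,234.65 → $18,230; Unit PH2 18,852.77 → $18,850.
Rounding difference +$10 applied to Unit 2C → $23,020.

Unit 2A: $31,900 · Unit 2C: $23,020 · Unit 4A: $18,230 · Unit PH2: $18,850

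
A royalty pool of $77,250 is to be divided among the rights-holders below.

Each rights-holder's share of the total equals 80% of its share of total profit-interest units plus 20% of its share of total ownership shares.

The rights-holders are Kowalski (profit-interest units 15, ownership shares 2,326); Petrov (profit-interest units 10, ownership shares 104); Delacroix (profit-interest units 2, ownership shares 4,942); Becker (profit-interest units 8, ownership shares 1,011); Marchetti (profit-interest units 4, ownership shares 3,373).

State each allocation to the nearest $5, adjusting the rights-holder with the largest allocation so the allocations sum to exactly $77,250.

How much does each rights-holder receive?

Profit-interest units total 39; ownership shares total 11,756.
Combined weights (80% profit-interest units + 20% ownership shares): Kowalski 0.3473; Petrov 0.2069; Delacroix 0.1251; Becker 0.1813; Marchetti 0.1394.
Raw shares: Kowalski 26,826.11; Petrov 15,982.83; Delacroix 9,664.12; Becker 14,005.60; Marchetti 10,771.33.
Rounded to nearest $5: Kowalski $26,825; Petrov $15,985; Delacroix $9,665; Becker $14,005; Marchetti $10,770. Sum = $77,250.
No rounding difference to absorb.

Kowalski: $26,825 | Petrov: $15,985 | Delacroix: $9,665 | Becker: $14,005 | Marchetti: $10,770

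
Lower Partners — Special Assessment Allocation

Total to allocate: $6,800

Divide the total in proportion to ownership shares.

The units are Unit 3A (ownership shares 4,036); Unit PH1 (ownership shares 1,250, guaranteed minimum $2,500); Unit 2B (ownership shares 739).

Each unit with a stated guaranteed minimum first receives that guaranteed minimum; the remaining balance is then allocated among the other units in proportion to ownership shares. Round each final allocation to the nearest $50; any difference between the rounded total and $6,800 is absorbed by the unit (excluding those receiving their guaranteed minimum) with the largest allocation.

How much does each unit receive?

Fund the minimums — Unit PH1 $2,500. Balance $4,300.
Balance split over remaining ownership shares 4,775: Unit 3A 3,634.51 → $3,650; Unit 2B 665.49 → $650.

Unit 3A: $3,650 · Unit PH1: $2,500 · Unit 2B: $650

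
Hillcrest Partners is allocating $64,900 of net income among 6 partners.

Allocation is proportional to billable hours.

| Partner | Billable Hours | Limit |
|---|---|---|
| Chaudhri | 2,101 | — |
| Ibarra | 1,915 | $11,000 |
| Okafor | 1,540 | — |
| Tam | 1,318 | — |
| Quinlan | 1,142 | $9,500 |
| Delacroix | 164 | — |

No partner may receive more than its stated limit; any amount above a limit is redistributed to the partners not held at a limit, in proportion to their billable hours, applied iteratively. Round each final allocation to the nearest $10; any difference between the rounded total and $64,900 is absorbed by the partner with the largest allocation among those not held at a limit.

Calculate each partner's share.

Chaudhri: $18,210; Ibarra: $11,000; Okafor: $13,350; Tam: $11,420; Quinlan: $9,500; Delacroix: $1,420

Billable hours total: 8,180.
Unconstrained shares: Chaudhri 16,669.30; Ibarra 15,193.58; Okafor 12,218.34; Tam 10,456.99; Quinlan 9,060.61; Delacroix 1,301.17.
Held at cap: Ibarra ($11,000); remaining pool $53,900 reallocated over remaining billable hours 6,265.
Held at cap: Quinlan ($9,500); remaining pool $44,400 reallocated over remaining billable hours 5,123.
Shares after redistribution: Chaudhri 18,208.94 → $18,210; Okafor 13,346.87 → $13,350; Tam 11,422.84 → $11,420; Delacroix 1,421.35 → $1,420.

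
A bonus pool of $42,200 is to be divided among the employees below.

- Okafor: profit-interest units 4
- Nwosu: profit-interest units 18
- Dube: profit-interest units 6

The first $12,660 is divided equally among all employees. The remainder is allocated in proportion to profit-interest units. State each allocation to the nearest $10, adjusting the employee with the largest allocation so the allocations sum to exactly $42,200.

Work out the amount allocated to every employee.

Equal tier: $12,660 ÷ 3 = $4,220 apiece.
Remainder $29,540 by profit-interest units (total 28): Okafor 4,220.00 → $4,220; Nwosu 18,990.00 → $18,990; Dube 6,330.00 → $6,330.
Totals: Okafor $4,220 + $4,220 = $8,440; Nwosu $4,220 + $18,990 = $23,210; Dube $4,220 + $6,330 = $10,550.

Okafor: $8,440 · Nwosu: $23,210 · Dube: $10,550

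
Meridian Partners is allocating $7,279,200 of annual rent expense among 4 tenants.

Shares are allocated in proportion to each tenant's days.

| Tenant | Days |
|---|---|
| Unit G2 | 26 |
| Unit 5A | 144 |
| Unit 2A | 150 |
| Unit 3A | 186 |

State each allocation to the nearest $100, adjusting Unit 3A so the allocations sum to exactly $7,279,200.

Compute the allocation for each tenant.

Unit G2: $374,000 | Unit 5A: $2,071,600 | Unit 2A: $2,157,900 | Unit 3A: $2,675,700

Days total: 506.
Raw shares: Unit G2 26/506 × $7,279,200 = 374,030.04; Unit 5A 144/506 × $7,279,200 = 2,071,550.99; Unit 2A 150/506 × $7,279,200 = 2,157,865.61; Unit 3A 186/506 × $7,279,200 = 2,675,753.36.
After rounding ($100): Unit G2 $374,000; Unit 5A $2,071,600; Unit 2A $2,157,900; Unit 3A $2,675,800. Sum = $7,279,300.
Difference $7,279,200 − $7,279,300 = −$100 applied to Unit 3A: Unit 3A becomes $2,675,700.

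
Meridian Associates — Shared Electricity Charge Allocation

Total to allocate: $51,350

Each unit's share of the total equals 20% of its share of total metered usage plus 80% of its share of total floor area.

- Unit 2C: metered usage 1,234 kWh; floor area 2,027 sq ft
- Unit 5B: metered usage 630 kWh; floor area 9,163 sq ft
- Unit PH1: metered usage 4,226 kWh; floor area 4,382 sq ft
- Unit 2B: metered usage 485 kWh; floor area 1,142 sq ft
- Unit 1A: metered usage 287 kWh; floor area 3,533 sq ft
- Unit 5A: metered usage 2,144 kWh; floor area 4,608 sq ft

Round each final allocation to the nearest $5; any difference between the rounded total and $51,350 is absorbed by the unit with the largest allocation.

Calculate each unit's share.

Totals — metered usage 9,006, floor area 24,855.
Composite weights (20% metered usage + 80% floor area): Unit 2C 0.0926; Unit 5B 0.3089; Unit PH1 0.2349; Unit 2B 0.0475; Unit 1A 0.1201; Unit 5A 0.1959.
Unrounded shares: Unit 2C 4,757.39; Unit 5B 15,862.90; Unit PH1 12,061.63; Unit 2B 2,440.55; Unit 1A 6,166.57; Unit 5A 10,060.95.
Rounded to nearest $5: Unit 2C $4,755; Unit 5B $15,865; Unit PH1 $12,060; Unit 2B $2,440; Unit 1A $6,165; Unit 5A $10,060. Sum = $51,345.
Difference $51,350 − $51,345 = +$5 applied to largest allocation (Unit 5B): Unit 5B becomes $15,870.

Unit 2C: $4,755 | Unit 5B: $15,870 | Unit PH1: $12,060 | Unit 2B: $2,440 | Unit 1A: $6,165 | Unit 5A: $10,060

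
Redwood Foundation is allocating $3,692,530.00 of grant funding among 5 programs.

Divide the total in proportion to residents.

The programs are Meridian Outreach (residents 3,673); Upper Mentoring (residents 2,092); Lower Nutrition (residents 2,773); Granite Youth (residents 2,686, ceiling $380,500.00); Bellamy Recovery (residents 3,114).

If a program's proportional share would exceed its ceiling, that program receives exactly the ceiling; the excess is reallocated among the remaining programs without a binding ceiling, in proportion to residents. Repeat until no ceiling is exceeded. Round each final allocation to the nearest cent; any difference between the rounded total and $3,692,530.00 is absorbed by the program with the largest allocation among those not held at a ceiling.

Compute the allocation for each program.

Sum of residents: 14,338.
Proportional shares (ignoring caps): Meridian Outreach 945,924.3053; Upper Mentoring 538,762.2235; Lower Nutrition 714,143.2341; Granite Youth 691,737.7305; Bellamy Recovery 801,962.5066.
Held at cap: Granite Youth ($380,500.00); remaining pool $3,312,030.00 reallocated over remaining residents 11,652.
Remaining shares: Meridian Outreach 1,044,034.1735 → $1,044,034.17; Upper Mentoring 594,641.8435 → $594,641.84; Lower Nutrition 788,213.1128 → $788,213.11; Bellamy Recovery 885,140.8702 → $885,140.87.
Rounding difference +$0.01 applied to Meridian Outreach → $1,044,034.18.

Meridian Outreach: $1,044,034.18 · Upper Mentoring: $594,641.84 · Lower Nutrition: $788,213.11 · Granite Youth: $380,500.00 · Bellamy Recovery: $885,140.87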